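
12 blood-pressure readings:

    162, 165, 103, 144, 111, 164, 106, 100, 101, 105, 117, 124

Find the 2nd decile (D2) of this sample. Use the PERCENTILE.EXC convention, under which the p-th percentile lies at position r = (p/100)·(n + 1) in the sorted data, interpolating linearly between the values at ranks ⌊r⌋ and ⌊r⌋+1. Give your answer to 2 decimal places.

Sorted: 100, 101, 103, 105, 106, 111, 117, 124, 144, 162, 164, 165.
n = 12.
r = (20/100)·(12 + 1) = 2.6.
Rank 2 is 101 and rank 3 is 103.
Interpolate: 101 + 0.6·(103 − 101) = 101 + 0.6·2 = 102.2.

102.20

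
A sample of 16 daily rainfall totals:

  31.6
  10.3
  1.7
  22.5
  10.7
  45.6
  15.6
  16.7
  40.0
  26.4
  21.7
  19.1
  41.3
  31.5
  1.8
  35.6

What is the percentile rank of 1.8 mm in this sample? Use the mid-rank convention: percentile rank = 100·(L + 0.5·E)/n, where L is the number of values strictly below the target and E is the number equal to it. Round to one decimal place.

9.4

Sorted: 1.7, 1.8, 10.3, 10.7, 15.6, 16.7, 19.1, 21.7, 22.5, 26.4, 31.5, 31.6, 35.6, 40.0, 41.3, 45.6.
Count below 1.8: L = 1; count equal: E = 1; n = 16.
Percentile rank = 100·(1 + 0.5·1)/16 = 100·1.5/16 = 9.375.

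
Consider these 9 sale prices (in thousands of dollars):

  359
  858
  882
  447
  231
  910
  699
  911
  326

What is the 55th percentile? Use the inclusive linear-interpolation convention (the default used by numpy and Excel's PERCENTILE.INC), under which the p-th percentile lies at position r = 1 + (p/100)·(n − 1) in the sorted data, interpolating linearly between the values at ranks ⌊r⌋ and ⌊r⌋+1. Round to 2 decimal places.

762.60

Sorted: 231, 326, 359, 447, 699, 858, 882, 910, 911.
n = 9.
r = 1 + (55/100)·(9 − 1) = 1 + 4.4 = 5.4.
Rank 5 is 699 and rank 6 is 858.
Interpolate: 699 + 0.4·(858 − 699) = 699 + 0.4·159 = 762.6.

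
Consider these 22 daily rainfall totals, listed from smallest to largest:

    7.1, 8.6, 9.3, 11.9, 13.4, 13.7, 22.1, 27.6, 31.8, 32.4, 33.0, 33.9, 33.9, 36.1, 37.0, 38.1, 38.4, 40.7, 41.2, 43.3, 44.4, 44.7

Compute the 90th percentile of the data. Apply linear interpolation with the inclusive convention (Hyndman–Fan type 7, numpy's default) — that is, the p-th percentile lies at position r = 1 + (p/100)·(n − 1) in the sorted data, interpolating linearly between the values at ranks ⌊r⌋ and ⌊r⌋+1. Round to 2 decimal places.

43.09

n = 22.
r = 1 + (90/100)·(22 − 1) = 1 + 18.9 = 19.9.
Rank 19 is 41.2 and rank 20 is 43.3.
Interpolate: 41.2 + 0.9·(43.3 − 41.2) = 41.2 + 0.9·2.1 = 43.09.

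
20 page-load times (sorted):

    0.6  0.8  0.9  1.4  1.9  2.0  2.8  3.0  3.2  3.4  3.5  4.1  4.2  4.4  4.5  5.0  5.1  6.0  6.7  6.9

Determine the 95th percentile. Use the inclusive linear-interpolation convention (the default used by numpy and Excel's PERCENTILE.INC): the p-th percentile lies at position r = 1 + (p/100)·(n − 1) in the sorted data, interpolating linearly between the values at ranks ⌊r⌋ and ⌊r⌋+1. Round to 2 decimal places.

6.71

n = 20.
r = 1 + (95/100)·(20 − 1) = 1 + 18.05 = 19.05.
Rank 19 is 6.7 and rank 20 is 6.9.
Interpolate: 6.7 + 0.05·(6.9 − 6.7) = 6.7 + 0.05·0.2 = 6.71.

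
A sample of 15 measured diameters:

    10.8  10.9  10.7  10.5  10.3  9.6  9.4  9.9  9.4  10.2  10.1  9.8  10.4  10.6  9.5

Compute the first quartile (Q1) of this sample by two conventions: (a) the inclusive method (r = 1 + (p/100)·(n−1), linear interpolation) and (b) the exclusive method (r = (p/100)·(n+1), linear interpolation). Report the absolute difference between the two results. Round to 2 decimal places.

0.10

Sorted: 9.4, 9.4, 9.5, 9.6, 9.8, 9.9, 10.1, 10.2, 10.3, 10.4, 10.5, 10.6, 10.7, 10.8, 10.9.
n = 15.
(a) r = 4.5; between ranks 4 (9.6) and 5 (9.8): 9.7.
(b) r = 4 → value at rank 4 = 9.6.
|9.7 − 9.6| = 0.1.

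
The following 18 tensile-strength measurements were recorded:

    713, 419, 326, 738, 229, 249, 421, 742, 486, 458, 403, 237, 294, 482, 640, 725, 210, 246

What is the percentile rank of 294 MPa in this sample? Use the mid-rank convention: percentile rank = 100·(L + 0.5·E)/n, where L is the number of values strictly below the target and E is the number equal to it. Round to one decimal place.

Sorted: 210, 229, 237, 246, 249, 294, 326, 403, 419, 421, 458, 482, 486, 640, 713, 725, 738, 742.
Count below 294: L = 5; count equal: E = 1; n = 18.
Percentile rank = 100·(5 + 0.5·1)/18 = 100·5.5/18 = 30.56.

30.6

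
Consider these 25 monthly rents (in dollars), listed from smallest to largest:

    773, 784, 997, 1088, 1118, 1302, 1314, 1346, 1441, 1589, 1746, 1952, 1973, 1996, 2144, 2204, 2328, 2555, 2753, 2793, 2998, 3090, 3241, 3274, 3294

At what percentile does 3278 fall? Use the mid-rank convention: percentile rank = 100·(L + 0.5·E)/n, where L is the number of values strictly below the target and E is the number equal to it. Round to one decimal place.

96.0

Count below 3278: L = 24; count equal: E = 0; n = 25.
Percentile rank = 100·(24 + 0.5·0)/25 = 100·24/25 = 96.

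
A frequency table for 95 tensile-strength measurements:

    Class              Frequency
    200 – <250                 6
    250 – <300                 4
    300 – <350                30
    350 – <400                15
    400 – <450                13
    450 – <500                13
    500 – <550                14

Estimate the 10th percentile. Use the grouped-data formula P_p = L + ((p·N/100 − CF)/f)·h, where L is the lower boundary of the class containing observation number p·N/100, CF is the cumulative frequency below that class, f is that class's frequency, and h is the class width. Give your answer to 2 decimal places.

N = 95; target position k = 10/100 · 95 = 9.5.
Cumulative frequencies: 6, 10, 40, 55, 68, 81, 95.
Observation 9.5 falls in the class 250 – <300.
L = 250, CF = 6, f = 4, h = 50.
P10 = 250 + ((9.5 − 6)/4)·50 = 250 + 43.75 = 293.75.

293.75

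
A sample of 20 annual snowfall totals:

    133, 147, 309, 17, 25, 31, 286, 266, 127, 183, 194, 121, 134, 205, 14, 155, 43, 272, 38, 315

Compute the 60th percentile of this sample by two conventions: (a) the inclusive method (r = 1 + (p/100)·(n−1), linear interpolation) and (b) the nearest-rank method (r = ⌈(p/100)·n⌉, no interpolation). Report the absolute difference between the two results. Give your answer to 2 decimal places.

Sorted: 14, 17, 25, 31, 38, 43, 121, 127, 133, 134, 147, 155, 183, 194, 205, 266, 272, 286, 309, 315.
n = 20.
(a) r = 12.4; between ranks 12 (155) and 13 (183): 166.2.
(b) the nearest-rank method: rank 12 → 155.
|166.2 − 155| = 11.2.

11.20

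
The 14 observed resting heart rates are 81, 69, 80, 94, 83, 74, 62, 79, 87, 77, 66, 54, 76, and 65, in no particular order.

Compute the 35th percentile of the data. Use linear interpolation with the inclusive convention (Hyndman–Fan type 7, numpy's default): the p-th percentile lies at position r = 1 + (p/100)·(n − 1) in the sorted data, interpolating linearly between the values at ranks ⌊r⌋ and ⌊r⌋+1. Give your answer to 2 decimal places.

Sorted: 54, 62, 65, 66, 69, 74, 76, 77, 79, 80, 81, 83, 87, 94.
n = 14.
r = 1 + (35/100)·(14 − 1) = 1 + 4.55 = 5.55.
Rank 5 is 69 and rank 6 is 74.
Interpolate: 69 + 0.55·(74 − 69) = 69 + 0.55·5 = 71.75.

71.75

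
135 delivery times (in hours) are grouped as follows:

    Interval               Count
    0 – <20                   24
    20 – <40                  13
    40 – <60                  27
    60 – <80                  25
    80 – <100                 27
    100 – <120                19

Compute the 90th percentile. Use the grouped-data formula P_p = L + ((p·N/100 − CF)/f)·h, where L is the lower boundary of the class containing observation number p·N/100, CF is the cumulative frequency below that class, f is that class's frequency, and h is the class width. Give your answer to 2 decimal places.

105.79

N = 135; target position k = 90/100 · 135 = 121.5.
Cumulative frequencies: 24, 37, 64, 89, 116, 135.
Observation 121.5 falls in the class 100 – <120.
L = 100, CF = 116, f = 19, h = 20.
P90 = 100 + ((121.5 − 116)/19)·20 = 100 + 5.78947 = 105.789.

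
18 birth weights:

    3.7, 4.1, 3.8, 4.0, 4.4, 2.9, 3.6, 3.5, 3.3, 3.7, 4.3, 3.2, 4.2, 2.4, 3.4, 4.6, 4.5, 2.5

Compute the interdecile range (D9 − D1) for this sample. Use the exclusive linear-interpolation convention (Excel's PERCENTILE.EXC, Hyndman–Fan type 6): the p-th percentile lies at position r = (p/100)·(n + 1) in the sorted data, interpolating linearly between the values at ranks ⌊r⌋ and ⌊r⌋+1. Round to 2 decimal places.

2.02

Sorted: 2.4, 2.5, 2.9, 3.2, 3.3, 3.4, 3.5, 3.6, 3.7, 3.7, 3.8, 4.0, 4.1, 4.2, 4.3, 4.4, 4.5, 4.6.
n = 18.
P10: r = 1.9; ranks 1–2 are 2.4, 2.5; interpolating gives 2.49.
P90: r = 17.1; ranks 17–18 are 4.5, 4.6; interpolating gives 4.51.
Difference: 4.51 − 2.49 = 2.02.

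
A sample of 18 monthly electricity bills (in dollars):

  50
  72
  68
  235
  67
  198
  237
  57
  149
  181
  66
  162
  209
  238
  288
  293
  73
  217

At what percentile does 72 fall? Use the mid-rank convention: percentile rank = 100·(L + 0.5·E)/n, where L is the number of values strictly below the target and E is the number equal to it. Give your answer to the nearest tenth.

30.6

Sorted: 50, 57, 66, 67, 68, 72, 73, 149, 162, 181, 198, 209, 217, 235, 237, 238, 288, 293.
Count below 72: L = 5; count equal: E = 1; n = 18.
Percentile rank = 100·(5 + 0.5·1)/18 = 100·5.5/18 = 30.56.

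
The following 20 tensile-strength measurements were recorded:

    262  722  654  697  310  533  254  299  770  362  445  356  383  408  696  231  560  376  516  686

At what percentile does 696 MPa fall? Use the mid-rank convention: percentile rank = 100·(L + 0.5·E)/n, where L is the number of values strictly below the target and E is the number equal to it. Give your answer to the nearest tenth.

Sorted: 231, 254, 262, 299, 310, 356, 362, 376, 383, 408, 445, 516, 533, 560, 654, 686, 696, 697, 722, 770.
Count below 696: L = 16; count equal: E = 1; n = 20.
Percentile rank = 100·(16 + 0.5·1)/20 = 100·16.5/20 = 82.5.

82.5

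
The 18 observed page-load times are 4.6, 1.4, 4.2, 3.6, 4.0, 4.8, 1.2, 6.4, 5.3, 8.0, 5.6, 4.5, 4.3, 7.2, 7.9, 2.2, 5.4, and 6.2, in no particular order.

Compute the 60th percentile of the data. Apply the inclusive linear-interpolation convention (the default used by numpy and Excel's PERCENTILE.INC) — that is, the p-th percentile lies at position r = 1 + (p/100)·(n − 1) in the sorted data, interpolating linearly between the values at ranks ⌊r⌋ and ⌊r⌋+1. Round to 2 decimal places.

5.32

Sorted: 1.2, 1.4, 2.2, 3.6, 4.0, 4.2, 4.3, 4.5, 4.6, 4.8, 5.3, 5.4, 5.6, 6.2, 6.4, 7.2, 7.9, 8.0.
n = 18.
r = 1 + (60/100)·(18 − 1) = 1 + 10.2 = 11.2.
Rank 11 is 5.3 and rank 12 is 5.4.
Interpolate: 5.3 + 0.2·(5.4 − 5.3) = 5.3 + 0.2·0.1 = 5.32.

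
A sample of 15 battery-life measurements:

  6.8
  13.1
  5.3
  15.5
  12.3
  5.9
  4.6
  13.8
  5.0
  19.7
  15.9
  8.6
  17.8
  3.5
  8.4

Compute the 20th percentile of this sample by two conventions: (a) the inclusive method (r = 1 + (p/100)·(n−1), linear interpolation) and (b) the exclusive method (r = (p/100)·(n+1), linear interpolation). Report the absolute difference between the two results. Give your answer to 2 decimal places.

0.18

Sorted: 3.5, 4.6, 5.0, 5.3, 5.9, 6.8, 8.4, 8.6, 12.3, 13.1, 13.8, 15.5, 15.9, 17.8, 19.7.
n = 15.
(a) r = 3.8; between ranks 3 (5.0) and 4 (5.3): 5.24.
(b) r = 3.2; between ranks 3 (5.0) and 4 (5.3): 5.06.
|5.24 − 5.06| = 0.18.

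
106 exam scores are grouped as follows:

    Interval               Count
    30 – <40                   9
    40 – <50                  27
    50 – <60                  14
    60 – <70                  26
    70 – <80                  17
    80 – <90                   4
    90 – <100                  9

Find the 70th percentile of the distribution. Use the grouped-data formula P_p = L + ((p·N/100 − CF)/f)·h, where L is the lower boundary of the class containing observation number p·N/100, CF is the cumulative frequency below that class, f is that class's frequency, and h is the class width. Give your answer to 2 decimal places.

69.31

N = 106; target position k = 70/100 · 106 = 74.2.
Cumulative frequencies: 9, 36, 50, 76, 93, 97, 106.
Observation 74.2 falls in the class 60 – <70.
L = 60, CF = 50, f = 26, h = 10.
P70 = 60 + ((74.2 − 50)/26)·10 = 60 + 9.30769 = 69.3077.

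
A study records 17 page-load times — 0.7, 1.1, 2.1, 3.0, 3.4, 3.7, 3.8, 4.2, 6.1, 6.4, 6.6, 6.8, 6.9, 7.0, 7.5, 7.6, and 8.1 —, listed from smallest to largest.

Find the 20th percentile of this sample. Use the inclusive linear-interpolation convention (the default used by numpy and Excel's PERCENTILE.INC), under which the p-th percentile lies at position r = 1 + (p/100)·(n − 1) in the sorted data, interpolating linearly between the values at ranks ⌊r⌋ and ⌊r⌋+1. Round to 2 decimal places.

n = 17.
r = 1 + (20/100)·(17 − 1) = 1 + 3.2 = 4.2.
Rank 4 is 3.0 and rank 5 is 3.4.
Interpolate: 3.0 + 0.2·(3.4 − 3.0) = 3.0 + 0.2·0.4 = 3.08.

3.08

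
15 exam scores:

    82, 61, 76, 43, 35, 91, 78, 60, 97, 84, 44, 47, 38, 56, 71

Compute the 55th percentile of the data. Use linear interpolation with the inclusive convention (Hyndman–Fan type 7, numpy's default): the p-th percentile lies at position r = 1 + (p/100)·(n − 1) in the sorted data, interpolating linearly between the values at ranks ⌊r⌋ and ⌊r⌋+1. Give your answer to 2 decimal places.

Sorted: 35, 38, 43, 44, 47, 56, 60, 61, 71, 76, 78, 82, 84, 91, 97.
n = 15.
r = 1 + (55/100)·(15 − 1) = 1 + 7.7 = 8.7.
Rank 8 is 61 and rank 9 is 71.
Interpolate: 61 + 0.7·(71 − 61) = 61 + 0.7·10 = 68.

68.00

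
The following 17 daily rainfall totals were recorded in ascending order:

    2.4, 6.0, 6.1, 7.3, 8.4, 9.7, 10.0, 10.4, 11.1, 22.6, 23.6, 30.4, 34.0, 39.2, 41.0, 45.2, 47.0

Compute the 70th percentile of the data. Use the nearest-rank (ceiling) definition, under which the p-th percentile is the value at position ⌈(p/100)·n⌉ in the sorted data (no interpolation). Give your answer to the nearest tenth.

n = 17.
Position = ⌈70/100 · 17⌉ = ⌈11.9⌉ = 12.
The value at rank 12 is 30.4.

30.4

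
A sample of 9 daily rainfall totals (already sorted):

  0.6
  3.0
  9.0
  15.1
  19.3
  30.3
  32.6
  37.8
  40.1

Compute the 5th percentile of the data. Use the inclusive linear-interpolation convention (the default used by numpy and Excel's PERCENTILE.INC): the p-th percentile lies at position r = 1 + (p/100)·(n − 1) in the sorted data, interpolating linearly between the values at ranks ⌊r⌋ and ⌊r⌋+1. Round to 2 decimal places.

n = 9.
r = 1 + (5/100)·(9 − 1) = 1 + 0.4 = 1.4.
Rank 1 is 0.6 and rank 2 is 3.0.
Interpolate: 0.6 + 0.4·(3.0 − 0.6) = 0.6 + 0.4·2.4 = 1.56.

1.56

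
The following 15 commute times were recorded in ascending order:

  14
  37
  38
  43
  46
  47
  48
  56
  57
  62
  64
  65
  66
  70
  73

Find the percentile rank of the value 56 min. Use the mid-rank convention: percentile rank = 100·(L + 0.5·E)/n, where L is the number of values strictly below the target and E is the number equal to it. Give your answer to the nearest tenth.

Count below 56: L = 7; count equal: E = 1; n = 15.
Percentile rank = 100·(7 + 0.5·1)/15 = 100·7.5/15 = 50.

50.0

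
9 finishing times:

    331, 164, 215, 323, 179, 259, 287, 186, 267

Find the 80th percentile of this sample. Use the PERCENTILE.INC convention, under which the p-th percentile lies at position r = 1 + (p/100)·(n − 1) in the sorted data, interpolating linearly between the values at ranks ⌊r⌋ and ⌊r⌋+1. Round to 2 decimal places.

Sorted: 164, 179, 186, 215, 259, 267, 287, 323, 331.
n = 9.
r = 1 + (80/100)·(9 − 1) = 1 + 6.4 = 7.4.
Rank 7 is 287 and rank 8 is 323.
Interpolate: 287 + 0.4·(323 − 287) = 287 + 0.4·36 = 301.4.

301.40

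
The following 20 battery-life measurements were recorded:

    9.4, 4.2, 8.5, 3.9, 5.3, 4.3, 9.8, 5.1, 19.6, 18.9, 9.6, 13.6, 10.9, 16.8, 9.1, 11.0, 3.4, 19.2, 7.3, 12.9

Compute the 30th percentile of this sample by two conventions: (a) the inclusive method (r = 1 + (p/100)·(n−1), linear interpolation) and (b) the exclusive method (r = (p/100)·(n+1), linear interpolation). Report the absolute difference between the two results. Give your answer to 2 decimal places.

Sorted: 3.4, 3.9, 4.2, 4.3, 5.1, 5.3, 7.3, 8.5, 9.1, 9.4, 9.6, 9.8, 10.9, 11.0, 12.9, 13.6, 16.8, 18.9, 19.2, 19.6.
n = 20.
(a) r = 6.7; between ranks 6 (5.3) and 7 (7.3): 6.7.
(b) r = 6.3; between ranks 6 (5.3) and 7 (7.3): 5.9.
|6.7 − 5.9| = 0.8.

0.80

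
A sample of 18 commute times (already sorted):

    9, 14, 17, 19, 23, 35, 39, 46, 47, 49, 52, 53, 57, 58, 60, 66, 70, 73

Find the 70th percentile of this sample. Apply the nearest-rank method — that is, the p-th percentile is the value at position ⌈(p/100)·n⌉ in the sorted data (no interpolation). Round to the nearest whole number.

n = 18.
Position = ⌈70/100 · 18⌉ = ⌈12.6⌉ = 13.
The value at rank 13 is 57.

57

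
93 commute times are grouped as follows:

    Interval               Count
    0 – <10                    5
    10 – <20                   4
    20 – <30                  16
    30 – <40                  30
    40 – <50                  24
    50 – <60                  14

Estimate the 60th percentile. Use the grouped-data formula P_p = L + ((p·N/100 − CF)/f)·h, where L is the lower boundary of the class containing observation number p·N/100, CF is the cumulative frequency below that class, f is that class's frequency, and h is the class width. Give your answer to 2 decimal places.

N = 93; target position k = 60/100 · 93 = 55.8.
Cumulative frequencies: 5, 9, 25, 55, 79, 93.
Observation 55.8 falls in the class 40 – <50.
L = 40, CF = 55, f = 24, h = 10.
P60 = 40 + ((55.8 − 55)/24)·10 = 40 + 0.333333 = 40.3333.

40.33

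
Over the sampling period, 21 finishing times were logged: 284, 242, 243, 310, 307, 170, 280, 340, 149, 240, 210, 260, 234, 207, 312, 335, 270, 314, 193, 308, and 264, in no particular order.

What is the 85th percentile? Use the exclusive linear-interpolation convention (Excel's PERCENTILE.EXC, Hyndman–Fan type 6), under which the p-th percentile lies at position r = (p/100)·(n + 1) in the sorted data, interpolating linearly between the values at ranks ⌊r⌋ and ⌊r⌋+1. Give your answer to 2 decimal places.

Sorted: 149, 170, 193, 207, 210, 234, 240, 242, 243, 260, 264, 270, 280, 284, 307, 308, 310, 312, 314, 335, 340.
n = 21.
r = (85/100)·(21 + 1) = 18.7.
Rank 18 is 312 and rank 19 is 314.
Interpolate: 312 + 0.7·(314 − 312) = 312 + 0.7·2 = 313.4.

313.40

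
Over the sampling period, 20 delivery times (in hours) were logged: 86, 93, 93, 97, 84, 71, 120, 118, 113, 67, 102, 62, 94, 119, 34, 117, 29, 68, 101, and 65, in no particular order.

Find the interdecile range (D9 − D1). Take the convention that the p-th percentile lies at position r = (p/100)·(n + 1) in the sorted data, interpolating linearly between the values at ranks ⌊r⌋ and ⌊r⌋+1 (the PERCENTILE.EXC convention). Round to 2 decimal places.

82.10

Sorted: 29, 34, 62, 65, 67, 68, 71, 84, 86, 93, 93, 94, 97, 101, 102, 113, 117, 118, 119, 120.
n = 20.
P10: r = 2.1; ranks 2–3 are 34, 62; interpolating gives 36.8.
P90: r = 18.9; ranks 18–19 are 118, 119; interpolating gives 118.9.
Difference: 118.9 − 36.8 = 82.1.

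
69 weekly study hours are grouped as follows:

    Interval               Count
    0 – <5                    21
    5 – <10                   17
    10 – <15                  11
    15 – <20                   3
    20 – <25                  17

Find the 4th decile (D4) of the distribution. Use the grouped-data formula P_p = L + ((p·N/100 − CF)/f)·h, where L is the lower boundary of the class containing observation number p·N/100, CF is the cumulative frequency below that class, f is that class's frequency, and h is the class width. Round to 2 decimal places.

N = 69; target position k = 40/100 · 69 = 27.6.
Cumulative frequencies: 21, 38, 49, 52, 69.
Observation 27.6 falls in the class 5 – <10.
L = 5, CF = 21, f = 17, h = 5.
P40 = 5 + ((27.6 − 21)/17)·5 = 5 + 1.94118 = 6.94118.

6.94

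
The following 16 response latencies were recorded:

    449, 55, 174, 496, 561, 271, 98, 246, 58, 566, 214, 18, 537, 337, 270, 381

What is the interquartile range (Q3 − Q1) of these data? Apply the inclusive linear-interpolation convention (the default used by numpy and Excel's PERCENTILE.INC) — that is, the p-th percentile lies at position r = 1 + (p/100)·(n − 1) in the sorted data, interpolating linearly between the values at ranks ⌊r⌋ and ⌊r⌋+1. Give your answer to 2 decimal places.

Sorted: 18, 55, 58, 98, 174, 214, 246, 270, 271, 337, 381, 449, 496, 537, 561, 566.
n = 16.
P25: r = 4.75; ranks 4–5 are 98, 174; interpolating gives 155.
P75: r = 12.25; ranks 12–13 are 449, 496; interpolating gives 460.75.
Difference: 460.75 − 155 = 305.75.

305.75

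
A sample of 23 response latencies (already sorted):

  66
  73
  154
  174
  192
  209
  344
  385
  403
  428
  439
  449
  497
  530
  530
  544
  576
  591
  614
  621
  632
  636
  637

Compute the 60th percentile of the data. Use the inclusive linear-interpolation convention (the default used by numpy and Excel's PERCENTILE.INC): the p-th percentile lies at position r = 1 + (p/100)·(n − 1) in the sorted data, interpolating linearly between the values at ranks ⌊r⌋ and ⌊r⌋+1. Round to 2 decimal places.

n = 23.
r = 1 + (60/100)·(23 − 1) = 1 + 13.2 = 14.2.
Rank 14 is 530 and rank 15 is 530.
Interpolate: 530 + 0.2·(530 − 530) = 530 + 0.2·0 = 530.

530.00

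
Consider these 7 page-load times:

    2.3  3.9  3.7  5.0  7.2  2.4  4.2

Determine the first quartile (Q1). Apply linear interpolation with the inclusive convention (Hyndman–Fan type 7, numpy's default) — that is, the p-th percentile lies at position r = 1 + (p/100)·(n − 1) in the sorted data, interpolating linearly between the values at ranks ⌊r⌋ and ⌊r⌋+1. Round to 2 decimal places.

Sorted: 2.3, 2.4, 3.7, 3.9, 4.2, 5.0, 7.2.
n = 7.
r = 1 + (25/100)·(7 − 1) = 1 + 1.5 = 2.5.
Rank 2 is 2.4 and rank 3 is 3.7.
Interpolate: 2.4 + 0.5·(3.7 − 2.4) = 2.4 + 0.5·1.3 = 3.05.

3.05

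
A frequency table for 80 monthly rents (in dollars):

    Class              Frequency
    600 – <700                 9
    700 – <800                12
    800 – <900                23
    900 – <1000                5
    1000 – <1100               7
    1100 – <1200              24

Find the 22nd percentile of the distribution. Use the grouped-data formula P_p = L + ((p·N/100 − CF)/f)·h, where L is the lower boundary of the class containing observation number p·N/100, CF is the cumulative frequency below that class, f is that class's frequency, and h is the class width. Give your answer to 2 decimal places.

771.67

N = 80; target position k = 22/100 · 80 = 17.6.
Cumulative frequencies: 9, 21, 44, 49, 56, 80.
Observation 17.6 falls in the class 700 – <800.
L = 700, CF = 9, f = 12, h = 100.
P22 = 700 + ((17.6 − 9)/12)·100 = 700 + 71.6667 = 771.667.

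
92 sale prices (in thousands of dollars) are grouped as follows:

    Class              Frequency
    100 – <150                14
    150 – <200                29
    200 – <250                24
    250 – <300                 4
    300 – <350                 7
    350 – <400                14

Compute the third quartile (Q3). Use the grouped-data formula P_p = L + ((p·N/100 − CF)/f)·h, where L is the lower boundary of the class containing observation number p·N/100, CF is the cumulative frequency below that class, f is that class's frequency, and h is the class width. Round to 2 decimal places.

275.00

N = 92; target position k = 75/100 · 92 = 69.
Cumulative frequencies: 14, 43, 67, 71, 78, 92.
Observation 69 falls in the class 250 – <300.
L = 250, CF = 67, f = 4, h = 50.
P75 = 250 + ((69 − 67)/4)·50 = 250 + 25 = 275.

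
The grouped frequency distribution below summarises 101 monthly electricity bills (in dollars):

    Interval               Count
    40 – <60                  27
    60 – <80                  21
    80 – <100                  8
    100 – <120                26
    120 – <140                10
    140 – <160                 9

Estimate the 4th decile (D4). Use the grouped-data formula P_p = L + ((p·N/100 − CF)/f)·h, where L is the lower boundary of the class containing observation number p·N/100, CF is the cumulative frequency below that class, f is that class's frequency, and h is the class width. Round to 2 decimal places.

N = 101; target position k = 40/100 · 101 = 40.4.
Cumulative frequencies: 27, 48, 56, 82, 92, 101.
Observation 40.4 falls in the class 60 – <80.
L = 60, CF = 27, f = 21, h = 20.
P40 = 60 + ((40.4 − 27)/21)·20 = 60 + 12.7619 = 72.7619.

72.76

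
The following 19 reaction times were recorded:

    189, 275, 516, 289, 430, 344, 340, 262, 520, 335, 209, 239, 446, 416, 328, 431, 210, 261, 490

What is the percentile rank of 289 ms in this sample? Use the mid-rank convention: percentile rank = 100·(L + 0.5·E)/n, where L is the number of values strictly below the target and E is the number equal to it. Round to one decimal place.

39.5

Sorted: 189, 209, 210, 239, 261, 262, 275, 289, 328, 335, 340, 344, 416, 430, 431, 446, 490, 516, 520.
Count below 289: L = 7; count equal: E = 1; n = 19.
Percentile rank = 100·(7 + 0.5·1)/19 = 100·7.5/19 = 39.47.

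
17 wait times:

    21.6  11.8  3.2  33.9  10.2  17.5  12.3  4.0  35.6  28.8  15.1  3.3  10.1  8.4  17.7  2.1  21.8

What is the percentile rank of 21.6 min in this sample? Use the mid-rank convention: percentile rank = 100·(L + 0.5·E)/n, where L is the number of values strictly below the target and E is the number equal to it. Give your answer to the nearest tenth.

73.5

Sorted: 2.1, 3.2, 3.3, 4.0, 8.4, 10.1, 10.2, 11.8, 12.3, 15.1, 17.5, 17.7, 21.6, 21.8, 28.8, 33.9, 35.6.
Count below 21.6: L = 12; count equal: E = 1; n = 17.
Percentile rank = 100·(12 + 0.5·1)/17 = 100·12.5/17 = 73.53.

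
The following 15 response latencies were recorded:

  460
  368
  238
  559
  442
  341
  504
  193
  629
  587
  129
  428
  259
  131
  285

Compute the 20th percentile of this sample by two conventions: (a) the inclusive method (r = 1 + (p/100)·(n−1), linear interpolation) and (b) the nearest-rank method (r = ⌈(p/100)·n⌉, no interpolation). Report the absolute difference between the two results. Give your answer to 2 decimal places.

Sorted: 129, 131, 193, 238, 259, 285, 341, 368, 428, 442, 460, 504, 559, 587, 629.
n = 15.
(a) r = 3.8; between ranks 3 (193) and 4 (238): 229.
(b) the nearest-rank method: rank 3 → 193.
|229 − 193| = 36.

36.00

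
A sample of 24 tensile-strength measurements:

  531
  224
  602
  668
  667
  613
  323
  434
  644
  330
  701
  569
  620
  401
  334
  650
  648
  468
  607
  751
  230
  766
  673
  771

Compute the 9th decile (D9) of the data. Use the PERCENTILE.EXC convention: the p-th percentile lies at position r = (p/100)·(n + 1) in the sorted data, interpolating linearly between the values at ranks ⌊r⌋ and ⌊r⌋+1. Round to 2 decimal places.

Sorted: 224, 230, 323, 330, 334, 401, 434, 468, 531, 569, 602, 607, 613, 620, 644, 648, 650, 667, 668, 673, 701, 751, 766, 771.
n = 24.
r = (90/100)·(24 + 1) = 22.5.
Rank 22 is 751 and rank 23 is 766.
Interpolate: 751 + 0.5·(766 − 751) = 751 + 0.5·15 = 758.5.

758.50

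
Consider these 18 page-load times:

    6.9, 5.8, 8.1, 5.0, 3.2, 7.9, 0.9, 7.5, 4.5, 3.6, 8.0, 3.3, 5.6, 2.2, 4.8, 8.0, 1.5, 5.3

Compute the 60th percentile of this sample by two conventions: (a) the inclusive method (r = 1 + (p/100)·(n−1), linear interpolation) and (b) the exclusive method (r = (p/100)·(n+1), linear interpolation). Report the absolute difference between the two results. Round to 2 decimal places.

0.04

Sorted: 0.9, 1.5, 2.2, 3.2, 3.3, 3.6, 4.5, 4.8, 5.0, 5.3, 5.6, 5.8, 6.9, 7.5, 7.9, 8.0, 8.0, 8.1.
n = 18.
(a) r = 11.2; between ranks 11 (5.6) and 12 (5.8): 5.64.
(b) r = 11.4; between ranks 11 (5.6) and 12 (5.8): 5.68.
|5.64 − 5.68| = 0.04.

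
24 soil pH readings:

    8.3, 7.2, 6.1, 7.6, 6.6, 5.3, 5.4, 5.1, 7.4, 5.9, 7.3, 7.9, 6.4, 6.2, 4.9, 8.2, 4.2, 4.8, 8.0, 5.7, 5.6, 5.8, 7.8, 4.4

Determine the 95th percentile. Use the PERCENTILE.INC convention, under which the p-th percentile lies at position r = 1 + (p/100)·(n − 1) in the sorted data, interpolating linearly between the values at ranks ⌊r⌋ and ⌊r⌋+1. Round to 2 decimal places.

8.17

Sorted: 4.2, 4.4, 4.8, 4.9, 5.1, 5.3, 5.4, 5.6, 5.7, 5.8, 5.9, 6.1, 6.2, 6.4, 6.6, 7.2, 7.3, 7.4, 7.6, 7.8, 7.9, 8.0, 8.2, 8.3.
n = 24.
r = 1 + (95/100)·(24 − 1) = 1 + 21.85 = 22.85.
Rank 22 is 8.0 and rank 23 is 8.2.
Interpolate: 8.0 + 0.85·(8.2 − 8.0) = 8.0 + 0.85·0.2 = 8.17.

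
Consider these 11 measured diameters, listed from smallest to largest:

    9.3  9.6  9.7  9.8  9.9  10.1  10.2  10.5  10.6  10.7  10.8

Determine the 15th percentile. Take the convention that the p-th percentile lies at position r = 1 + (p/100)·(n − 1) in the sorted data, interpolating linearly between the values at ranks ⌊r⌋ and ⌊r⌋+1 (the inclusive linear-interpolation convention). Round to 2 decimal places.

n = 11.
r = 1 + (15/100)·(11 − 1) = 1 + 1.5 = 2.5.
Rank 2 is 9.6 and rank 3 is 9.7.
Interpolate: 9.6 + 0.5·(9.7 − 9.6) = 9.6 + 0.5·0.1 = 9.65.

9.65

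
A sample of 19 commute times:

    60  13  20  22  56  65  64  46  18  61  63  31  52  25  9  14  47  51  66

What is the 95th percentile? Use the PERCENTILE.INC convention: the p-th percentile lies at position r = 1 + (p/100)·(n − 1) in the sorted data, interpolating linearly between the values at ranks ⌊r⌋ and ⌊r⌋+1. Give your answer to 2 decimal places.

Sorted: 9, 13, 14, 18, 20, 22, 25, 31, 46, 47, 51, 52, 56, 60, 61, 63, 64, 65, 66.
n = 19.
r = 1 + (95/100)·(19 − 1) = 1 + 17.1 = 18.1.
Rank 18 is 65 and rank 19 is 66.
Interpolate: 65 + 0.1·(66 − 65) = 65 + 0.1·1 = 65.1.

65.10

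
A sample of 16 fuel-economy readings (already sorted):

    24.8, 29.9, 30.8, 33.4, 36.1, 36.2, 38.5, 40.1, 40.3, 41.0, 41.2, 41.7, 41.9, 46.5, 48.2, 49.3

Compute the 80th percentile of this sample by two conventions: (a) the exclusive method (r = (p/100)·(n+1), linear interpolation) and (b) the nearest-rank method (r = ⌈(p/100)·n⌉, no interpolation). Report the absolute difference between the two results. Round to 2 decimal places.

2.76

n = 16.
(a) r = 13.6; between ranks 13 (41.9) and 14 (46.5): 44.66.
(b) the nearest-rank method: rank 13 → 41.9.
|44.66 − 41.9| = 2.76.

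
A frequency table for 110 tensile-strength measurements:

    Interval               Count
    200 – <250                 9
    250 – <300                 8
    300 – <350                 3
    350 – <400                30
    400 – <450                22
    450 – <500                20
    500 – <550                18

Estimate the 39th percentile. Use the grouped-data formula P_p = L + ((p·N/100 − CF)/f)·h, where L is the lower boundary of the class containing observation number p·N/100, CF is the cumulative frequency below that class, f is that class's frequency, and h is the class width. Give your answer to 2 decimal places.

388.17

N = 110; target position k = 39/100 · 110 = 42.9.
Cumulative frequencies: 9, 17, 20, 50, 72, 92, 110.
Observation 42.9 falls in the class 350 – <400.
L = 350, CF = 20, f = 30, h = 50.
P39 = 350 + ((42.9 − 20)/30)·50 = 350 + 38.1667 = 388.167.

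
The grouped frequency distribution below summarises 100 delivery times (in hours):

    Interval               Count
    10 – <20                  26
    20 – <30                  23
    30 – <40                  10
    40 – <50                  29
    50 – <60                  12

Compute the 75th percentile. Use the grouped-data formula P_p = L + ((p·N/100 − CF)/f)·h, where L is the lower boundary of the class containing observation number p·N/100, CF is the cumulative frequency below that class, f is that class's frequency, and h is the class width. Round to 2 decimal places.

N = 100; target position k = 75/100 · 100 = 75.
Cumulative frequencies: 26, 49, 59, 88, 100.
Observation 75 falls in the class 40 – <50.
L = 40, CF = 59, f = 29, h = 10.
P75 = 40 + ((75 − 59)/29)·10 = 40 + 5.51724 = 45.5172.

45.52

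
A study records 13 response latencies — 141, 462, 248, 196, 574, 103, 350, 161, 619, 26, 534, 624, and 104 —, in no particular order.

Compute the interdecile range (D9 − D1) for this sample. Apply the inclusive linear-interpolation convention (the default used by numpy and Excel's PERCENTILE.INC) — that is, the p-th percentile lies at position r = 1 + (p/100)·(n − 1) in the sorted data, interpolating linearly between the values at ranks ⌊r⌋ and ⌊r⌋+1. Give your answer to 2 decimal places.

Sorted: 26, 103, 104, 141, 161, 196, 248, 350, 462, 534, 574, 619, 624.
n = 13.
P10: r = 2.2; ranks 2–3 are 103, 104; interpolating gives 103.2.
P90: r = 11.8; ranks 11–12 are 574, 619; interpolating gives 610.
Difference: 610 − 103.2 = 506.8.

506.80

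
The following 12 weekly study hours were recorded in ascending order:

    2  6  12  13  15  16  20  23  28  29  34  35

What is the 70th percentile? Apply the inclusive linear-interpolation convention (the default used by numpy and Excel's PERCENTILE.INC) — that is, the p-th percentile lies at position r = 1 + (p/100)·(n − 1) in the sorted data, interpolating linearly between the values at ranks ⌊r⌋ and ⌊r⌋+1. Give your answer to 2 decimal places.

26.50

n = 12.
r = 1 + (70/100)·(12 − 1) = 1 + 7.7 = 8.7.
Rank 8 is 23 and rank 9 is 28.
Interpolate: 23 + 0.7·(28 − 23) = 23 + 0.7·5 = 26.5.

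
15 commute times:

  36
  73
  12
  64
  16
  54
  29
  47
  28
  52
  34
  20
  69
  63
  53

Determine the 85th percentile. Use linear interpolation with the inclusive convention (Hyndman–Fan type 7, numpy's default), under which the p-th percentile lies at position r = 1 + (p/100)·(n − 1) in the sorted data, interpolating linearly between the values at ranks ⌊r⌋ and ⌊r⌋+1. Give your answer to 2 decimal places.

Sorted: 12, 16, 20, 28, 29, 34, 36, 47, 52, 53, 54, 63, 64, 69, 73.
n = 15.
r = 1 + (85/100)·(15 − 1) = 1 + 11.9 = 12.9.
Rank 12 is 63 and rank 13 is 64.
Interpolate: 63 + 0.9·(64 − 63) = 63 + 0.9·1 = 63.9.

63.90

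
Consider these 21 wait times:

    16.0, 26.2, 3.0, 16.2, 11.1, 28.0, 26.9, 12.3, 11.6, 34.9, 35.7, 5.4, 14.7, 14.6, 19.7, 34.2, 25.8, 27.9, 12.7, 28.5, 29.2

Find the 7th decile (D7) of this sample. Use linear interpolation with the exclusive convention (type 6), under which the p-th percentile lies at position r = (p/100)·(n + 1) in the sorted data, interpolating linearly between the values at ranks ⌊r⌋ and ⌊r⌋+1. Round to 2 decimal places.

Sorted: 3.0, 5.4, 11.1, 11.6, 12.3, 12.7, 14.6, 14.7, 16.0, 16.2, 19.7, 25.8, 26.2, 26.9, 27.9, 28.0, 28.5, 29.2, 34.2, 34.9, 35.7.
n = 21.
r = (70/100)·(21 + 1) = 15.4.
Rank 15 is 27.9 and rank 16 is 28.0.
Interpolate: 27.9 + 0.4·(28.0 − 27.9) = 27.9 + 0.4·0.1 = 27.94.

27.94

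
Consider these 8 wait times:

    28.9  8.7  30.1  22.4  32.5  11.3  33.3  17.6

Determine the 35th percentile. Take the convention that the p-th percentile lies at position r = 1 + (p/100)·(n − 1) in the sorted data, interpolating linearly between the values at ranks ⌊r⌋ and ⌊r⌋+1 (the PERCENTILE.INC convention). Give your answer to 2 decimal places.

19.76

Sorted: 8.7, 11.3, 17.6, 22.4, 28.9, 30.1, 32.5, 33.3.
n = 8.
r = 1 + (35/100)·(8 − 1) = 1 + 2.45 = 3.45.
Rank 3 is 17.6 and rank 4 is 22.4.
Interpolate: 17.6 + 0.45·(22.4 − 17.6) = 17.6 + 0.45·4.8 = 19.76.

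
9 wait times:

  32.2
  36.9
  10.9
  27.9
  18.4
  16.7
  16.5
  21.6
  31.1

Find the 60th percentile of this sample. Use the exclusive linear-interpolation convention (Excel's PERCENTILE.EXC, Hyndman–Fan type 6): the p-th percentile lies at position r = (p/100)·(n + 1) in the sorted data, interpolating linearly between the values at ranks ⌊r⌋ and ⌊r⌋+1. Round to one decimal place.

Sorted: 10.9, 16.5, 16.7, 18.4, 21.6, 27.9, 31.1, 32.2, 36.9.
n = 9.
r = (60/100)·(9 + 1) = 6.
r is an integer, so P60 is the value at rank 6: 27.9.

27.9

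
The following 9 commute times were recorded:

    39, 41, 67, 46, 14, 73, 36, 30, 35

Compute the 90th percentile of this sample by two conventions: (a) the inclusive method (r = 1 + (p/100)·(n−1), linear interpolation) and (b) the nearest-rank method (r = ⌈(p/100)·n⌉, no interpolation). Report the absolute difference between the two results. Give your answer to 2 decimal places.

Sorted: 14, 30, 35, 36, 39, 41, 46, 67, 73.
n = 9.
(a) r = 8.2; between ranks 8 (67) and 9 (73): 68.2.
(b) the nearest-rank method: rank 9 → 73.
|68.2 − 73| = 4.8.

4.80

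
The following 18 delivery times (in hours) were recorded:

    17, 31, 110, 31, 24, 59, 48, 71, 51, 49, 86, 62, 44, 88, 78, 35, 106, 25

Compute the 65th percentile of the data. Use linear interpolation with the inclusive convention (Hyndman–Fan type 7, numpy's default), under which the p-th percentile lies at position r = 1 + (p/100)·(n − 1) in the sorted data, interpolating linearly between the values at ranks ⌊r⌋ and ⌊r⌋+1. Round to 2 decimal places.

Sorted: 17, 24, 25, 31, 31, 35, 44, 48, 49, 51, 59, 62, 71, 78, 86, 88, 106, 110.
n = 18.
r = 1 + (65/100)·(18 − 1) = 1 + 11.05 = 12.05.
Rank 12 is 62 and rank 13 is 71.
Interpolate: 62 + 0.05·(71 − 62) = 62 + 0.05·9 = 62.45.

62.45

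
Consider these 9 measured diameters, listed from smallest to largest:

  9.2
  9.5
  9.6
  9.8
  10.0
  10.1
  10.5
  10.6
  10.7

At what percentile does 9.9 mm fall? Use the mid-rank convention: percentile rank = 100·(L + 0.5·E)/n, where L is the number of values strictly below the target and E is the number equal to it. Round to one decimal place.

Count below 9.9: L = 4; count equal: E = 0; n = 9.
Percentile rank = 100·(4 + 0.5·0)/9 = 100·4/9 = 44.44.

44.4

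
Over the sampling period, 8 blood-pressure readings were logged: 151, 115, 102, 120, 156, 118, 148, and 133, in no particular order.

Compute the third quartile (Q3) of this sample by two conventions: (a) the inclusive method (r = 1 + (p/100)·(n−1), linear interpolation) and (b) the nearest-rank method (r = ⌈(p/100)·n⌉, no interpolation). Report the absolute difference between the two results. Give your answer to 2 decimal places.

0.75

Sorted: 102, 115, 118, 120, 133, 148, 151, 156.
n = 8.
(a) r = 6.25; between ranks 6 (148) and 7 (151): 148.75.
(b) the nearest-rank method: rank 6 → 148.
|148.75 − 148| = 0.75.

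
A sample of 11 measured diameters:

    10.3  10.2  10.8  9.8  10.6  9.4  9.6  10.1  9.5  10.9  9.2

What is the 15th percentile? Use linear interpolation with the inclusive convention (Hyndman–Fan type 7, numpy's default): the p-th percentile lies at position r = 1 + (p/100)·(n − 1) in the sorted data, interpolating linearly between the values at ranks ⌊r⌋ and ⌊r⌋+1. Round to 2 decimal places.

Sorted: 9.2, 9.4, 9.5, 9.6, 9.8, 10.1, 10.2, 10.3, 10.6, 10.8, 10.9.
n = 11.
r = 1 + (15/100)·(11 − 1) = 1 + 1.5 = 2.5.
Rank 2 is 9.4 and rank 3 is 9.5.
Interpolate: 9.4 + 0.5·(9.5 − 9.4) = 9.4 + 0.5·0.1 = 9.45.

9.45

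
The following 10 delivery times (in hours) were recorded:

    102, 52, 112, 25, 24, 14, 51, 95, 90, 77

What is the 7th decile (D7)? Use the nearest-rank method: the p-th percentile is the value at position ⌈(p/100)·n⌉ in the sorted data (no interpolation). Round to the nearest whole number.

90

Sorted: 14, 24, 25, 51, 52, 77, 90, 95, 102, 112.
n = 10.
Position = ⌈70/100 · 10⌉ = ⌈7⌉ = 7.
The value at rank 7 is 90.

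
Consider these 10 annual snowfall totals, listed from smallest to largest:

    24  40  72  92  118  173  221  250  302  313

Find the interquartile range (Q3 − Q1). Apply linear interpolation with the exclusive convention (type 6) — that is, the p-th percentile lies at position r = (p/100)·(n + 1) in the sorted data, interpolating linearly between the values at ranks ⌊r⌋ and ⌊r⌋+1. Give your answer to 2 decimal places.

199.00

n = 10.
P25: r = 2.75; ranks 2–3 are 40, 72; interpolating gives 64.
P75: r = 8.25; ranks 8–9 are 250, 302; interpolating gives 263.
Difference: 263 − 64 = 199.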